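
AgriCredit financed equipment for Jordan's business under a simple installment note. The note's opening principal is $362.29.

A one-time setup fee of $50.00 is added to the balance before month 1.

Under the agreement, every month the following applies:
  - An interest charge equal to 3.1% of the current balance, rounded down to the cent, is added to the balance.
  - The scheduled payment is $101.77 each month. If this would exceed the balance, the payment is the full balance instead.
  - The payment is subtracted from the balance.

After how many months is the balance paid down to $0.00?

Month 1: $412.29 +$12.78 interest = $425.07; pay $101.77 → $323.30
Month 2: $323.30 +$10.02 interest = $333.32; pay $101.77 → $231.55
Month 3: $231.55 +$7.17 interest = $238.72; pay $101.77 → $136.95
Month 4: $136.95 +$4.24 interest = $141.19; pay $101.77 → $39.42
Month 5: $39.42 +$1.22 interest = $40.64; pay $40.64 → $0.00
Balance reaches $0.00 in month 5.

5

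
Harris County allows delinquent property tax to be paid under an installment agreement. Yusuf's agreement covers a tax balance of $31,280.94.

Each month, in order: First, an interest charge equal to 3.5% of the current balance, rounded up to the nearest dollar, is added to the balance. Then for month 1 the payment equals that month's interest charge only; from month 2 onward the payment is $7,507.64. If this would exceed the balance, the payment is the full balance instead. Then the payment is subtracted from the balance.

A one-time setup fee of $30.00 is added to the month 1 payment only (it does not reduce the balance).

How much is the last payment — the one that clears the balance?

Month 1: opening $31,280.94; interest $1,095.00 → $32,375.94; payment $1,095.00 (+ $30.00 fee); balance $31,280.94
Month 2: opening $31,280.94; interest $1,095.00 → $32,375.94; payment $7,507.64; balance $24,868.30
Month 3: opening $24,868.30; interest $871.00 → $25,739.30; payment $7,507.64; balance $18,231.66
Month 4: opening $18,231.66; interest $639.00 → $18,870.66; payment $7,507.64; balance $11,363.02
Month 5: opening $11,363.02; interest $398.00 → $11,761.02; payment $7,507.64; balance $4,253.38
Month 6: opening $4,253.38; interest $149.00 → $4,402.38; payment $4,402.38; balance $0.00

$4,402.38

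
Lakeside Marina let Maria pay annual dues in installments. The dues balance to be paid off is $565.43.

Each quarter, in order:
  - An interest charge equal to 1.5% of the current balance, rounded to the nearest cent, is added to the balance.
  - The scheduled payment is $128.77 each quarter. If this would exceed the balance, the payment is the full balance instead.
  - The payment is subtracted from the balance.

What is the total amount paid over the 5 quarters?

Quarter 1: opening $565.43; interest $8.48 → $573.91; payment $128.77; balance $445.14
Quarter 2: opening $445.14; interest $6.68 → $451.82; payment $128.77; balance $323.05
Quarter 3: opening $323.05; interest $4.85 → $327.90; payment $128.77; balance $199.13
Quarter 4: opening $199.13; interest $2.99 → $202.12; payment $128.77; balance $73.35
Quarter 5: opening $73.35; interest $1.10 → $74.45; payment $74.45; balance $0.00
Total paid: $589.53

$589.53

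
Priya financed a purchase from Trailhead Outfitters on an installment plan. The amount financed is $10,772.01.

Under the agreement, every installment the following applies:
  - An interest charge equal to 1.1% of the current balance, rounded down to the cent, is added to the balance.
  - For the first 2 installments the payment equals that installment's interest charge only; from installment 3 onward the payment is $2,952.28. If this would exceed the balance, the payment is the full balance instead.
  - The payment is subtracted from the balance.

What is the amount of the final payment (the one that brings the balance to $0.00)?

Installment 1: $10,772.01 +$118.49 interest = $10,890.50; pay $118.49 → $10,772.01
Installment 2: $10,772.01 +$118.49 interest = $10,890.50; pay $118.49 → $10,772.01
Installment 3: $10,772.01 +$118.49 interest = $10,890.50; pay $2,952.28 → $7,938.22
Installment 4: $7,938.22 +$87.32 interest = $8,025.54; pay $2,952.28 → $5,073.26
Installment 5: $5,073.26 +$55.80 interest = $5,129.06; pay $2,952.28 → $2,176.78
Installment 6: $2,176.78 +$23.94 interest = $2,200.72; pay $2,200.72 → $0.00

$2,200.72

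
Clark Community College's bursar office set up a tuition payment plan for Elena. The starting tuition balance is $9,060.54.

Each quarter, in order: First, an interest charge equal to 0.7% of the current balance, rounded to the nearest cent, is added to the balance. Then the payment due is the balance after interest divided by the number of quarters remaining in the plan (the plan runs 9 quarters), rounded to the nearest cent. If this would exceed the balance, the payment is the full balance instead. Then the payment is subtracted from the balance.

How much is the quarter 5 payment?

$1,042.46

Quarter 1: opening $9,060.54; interest $63.42 → $9,123.96; payment $1,013.77; balance $8,110.19
Quarter 2: opening $8,110.19; interest $56.77 → $8,166.96; payment $1,020.87; balance $7,146.09
Quarter 3: opening $7,146.09; interest $50.02 → $7,196.11; payment $1,028.02; balance $6,168.09
Quarter 4: opening $6,168.09; interest $43.18 → $6,211.27; payment $1,035.21; balance $5,176.06
Quarter 5: opening $5,176.06; interest $36.23 → $5,212.29; payment $1,042.46; balance $4,169.83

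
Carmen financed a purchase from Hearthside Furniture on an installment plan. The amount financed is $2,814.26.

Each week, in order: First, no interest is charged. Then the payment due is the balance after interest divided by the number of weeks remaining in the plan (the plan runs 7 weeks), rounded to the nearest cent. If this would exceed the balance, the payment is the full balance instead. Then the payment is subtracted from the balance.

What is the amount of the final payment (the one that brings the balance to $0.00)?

Week 1: $2,814.26 − $402.04 → $2,412.22
Week 2: $2,412.22 − $402.04 → $2,010.18
Week 3: $2,010.18 − $402.04 → $1,608.14
Week 4: $1,608.14 − $402.04 → $1,206.10
Week 5: $1,206.10 − $402.03 → $804.07
Week 6: $804.07 − $402.04 → $402.03
Week 7: $402.03 − $402.03 → $0.00

$402.03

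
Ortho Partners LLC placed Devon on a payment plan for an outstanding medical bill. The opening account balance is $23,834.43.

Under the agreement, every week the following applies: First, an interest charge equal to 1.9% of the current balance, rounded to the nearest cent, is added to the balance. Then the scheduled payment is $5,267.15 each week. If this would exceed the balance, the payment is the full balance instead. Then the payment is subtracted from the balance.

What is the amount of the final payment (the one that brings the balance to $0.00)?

$4,097.83

Week 1: $23,834.43 +$452.85 interest = $24,287.28; pay $5,267.15 → $19,020.13
Week 2: $19,020.13 +$361.38 interest = $19,381.51; pay $5,267.15 → $14,114.36
Week 3: $14,114.36 +$268.17 interest = $14,382.53; pay $5,267.15 → $9,115.38
Week 4: $9,115.38 +$173.19 interest = $9,288.57; pay $5,267.15 → $4,021.42
Week 5: $4,021.42 +$76.41 interest = $4,097.83; pay $4,097.83 → $0.00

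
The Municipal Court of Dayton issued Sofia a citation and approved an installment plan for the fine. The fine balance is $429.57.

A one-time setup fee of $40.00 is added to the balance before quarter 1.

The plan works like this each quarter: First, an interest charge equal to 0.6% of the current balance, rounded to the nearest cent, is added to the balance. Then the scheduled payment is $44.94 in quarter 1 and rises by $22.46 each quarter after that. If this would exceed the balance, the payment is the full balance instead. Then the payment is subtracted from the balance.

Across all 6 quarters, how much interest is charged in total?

$10.38

Quarter 1: opening $469.57; interest $2.82 → $472.39; payment $44.94; balance $427.45
Quarter 2: opening $427.45; interest $2.56 → $430.01; payment $67.40; balance $362.61
Quarter 3: opening $362.61; interest $2.18 → $364.79; payment $89.86; balance $274.93
Quarter 4: opening $274.93; interest $1.65 → $276.58; payment $112.32; balance $164.26
Quarter 5: opening $164.26; interest $0.99 → $165.25; payment $134.78; balance $30.47
Quarter 6: opening $30.47; interest $0.18 → $30.65; payment $30.65; balance $0.00
Total interest: $2.82 + $2.56 + $2.18 + $1.65 + $0.99 + $0.18 = $10.38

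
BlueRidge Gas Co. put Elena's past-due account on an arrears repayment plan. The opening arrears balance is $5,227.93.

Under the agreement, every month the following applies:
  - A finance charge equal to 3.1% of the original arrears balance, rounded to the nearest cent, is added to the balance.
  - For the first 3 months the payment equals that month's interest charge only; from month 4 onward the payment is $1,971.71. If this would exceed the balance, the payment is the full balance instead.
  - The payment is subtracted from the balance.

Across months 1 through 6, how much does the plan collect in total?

Month 1: opening $5,227.93; interest $162.07 → $5,390.00; payment $162.07; balance $5,227.93
Month 2: opening $5,227.93; interest $162.07 → $5,390.00; payment $162.07; balance $5,227.93
Month 3: opening $5,227.93; interest $162.07 → $5,390.00; payment $162.07; balance $5,227.93
Month 4: opening $5,227.93; interest $162.07 → $5,390.00; payment $1,971.71; balance $3,418.29
Month 5: opening $3,418.29; interest $162.07 → $3,580.36; payment $1,971.71; balance $1,608.65
Month 6: opening $1,608.65; interest $162.07 → $1,770.72; payment $1,770.72; balance $0.00
Total paid: $6,200.35

$6,200.35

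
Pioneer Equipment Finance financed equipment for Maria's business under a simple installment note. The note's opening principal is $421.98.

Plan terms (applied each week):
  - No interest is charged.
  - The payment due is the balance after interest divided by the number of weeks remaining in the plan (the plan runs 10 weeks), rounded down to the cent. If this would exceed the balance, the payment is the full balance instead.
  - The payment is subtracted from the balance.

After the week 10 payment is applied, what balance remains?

$0.00

Week 1: opening $421.98; payment $42.19; balance $379.79
Week 2: opening $379.79; payment $42.19; balance $337.60
Week 3: opening $337.60; payment $42.20; balance $295.40
Week 4: opening $295.40; payment $42.20; balance $253.20
Week 5: opening $253.20; payment $42.20; balance $211.00
Week 6: opening $211.00; payment $42.20; balance $168.80
Week 7: opening $168.80; payment $42.20; balance $126.60
Week 8: opening $126.60; payment $42.20; balance $84.40
Week 9: opening $84.40; payment $42.20; balance $42.20
Week 10: opening $42.20; payment $42.20; balance $0.00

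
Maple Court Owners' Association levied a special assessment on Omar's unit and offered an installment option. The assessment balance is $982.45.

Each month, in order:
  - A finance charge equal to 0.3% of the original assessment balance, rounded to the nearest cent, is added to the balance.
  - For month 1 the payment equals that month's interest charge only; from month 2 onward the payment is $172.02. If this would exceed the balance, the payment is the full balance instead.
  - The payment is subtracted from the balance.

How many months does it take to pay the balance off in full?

# | Opening | Interest | Payment | End bal
1 | $982.45 | $2.95 | $2.95 | $982.45
2 | $982.45 | $2.95 | $172.02 | $813.38
3 | $813.38 | $2.95 | $172.02 | $644.31
4 | $644.31 | $2.95 | $172.02 | $475.24
5 | $475.24 | $2.95 | $172.02 | $306.17
6 | $306.17 | $2.95 | $172.02 | $137.10
7 | $137.10 | $2.95 | $140.05 | $0.00
Balance reaches $0.00 in month 7.

7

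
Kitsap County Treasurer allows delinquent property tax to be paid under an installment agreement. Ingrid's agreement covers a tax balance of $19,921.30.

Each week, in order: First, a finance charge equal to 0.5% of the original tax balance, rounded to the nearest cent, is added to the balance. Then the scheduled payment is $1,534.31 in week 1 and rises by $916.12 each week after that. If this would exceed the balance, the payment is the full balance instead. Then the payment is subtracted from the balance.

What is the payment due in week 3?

Week 1: $19,921.30 +$99.61 interest = $20,020.91; pay $1,534.31 → $18,486.60
Week 2: $18,486.60 +$99.61 interest = $18,586.21; pay $2,450.43 → $16,135.78
Week 3: $16,135.78 +$99.61 interest = $16,235.39; pay $3,366.55 → $12,868.84

$3,366.55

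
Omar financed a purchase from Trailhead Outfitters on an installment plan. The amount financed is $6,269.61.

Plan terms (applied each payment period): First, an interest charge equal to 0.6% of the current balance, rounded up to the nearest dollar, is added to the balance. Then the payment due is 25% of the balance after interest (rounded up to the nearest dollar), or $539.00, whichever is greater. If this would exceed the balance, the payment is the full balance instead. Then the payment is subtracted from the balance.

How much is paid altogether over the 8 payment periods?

Payment period 1: opening $6,269.61; interest $38.00 → $6,307.61; payment $1,577.00; balance $4,730.61
Payment period 2: opening $4,730.61; interest $29.00 → $4,759.61; payment $1,190.00; balance $3,569.61
Payment period 3: opening $3,569.61; interest $22.00 → $3,591.61; payment $898.00; balance $2,693.61
Payment period 4: opening $2,693.61; interest $17.00 → $2,710.61; payment $678.00; balance $2,032.61
Payment period 5: opening $2,032.61; interest $13.00 → $2,045.61; payment $539.00; balance $1,506.61
Payment period 6: opening $1,506.61; interest $10.00 → $1,516.61; payment $539.00; balance $977.61
Payment period 7: opening $977.61; interest $6.00 → $983.61; payment $539.00; balance $444.61
Payment period 8: opening $444.61; interest $3.00 → $447.61; payment $447.61; balance $0.00
Total paid: $6,407.61

$6,407.61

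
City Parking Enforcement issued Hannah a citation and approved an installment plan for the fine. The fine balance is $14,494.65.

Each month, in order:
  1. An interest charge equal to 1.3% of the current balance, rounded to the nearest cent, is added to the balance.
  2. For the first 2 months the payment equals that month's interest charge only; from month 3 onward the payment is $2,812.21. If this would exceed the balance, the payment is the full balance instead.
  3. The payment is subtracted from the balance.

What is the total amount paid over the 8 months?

# | Opening | Interest | Payment | End bal
1 | $14,494.65 | $188.43 | $188.43 | $14,494.65
2 | $14,494.65 | $188.43 | $188.43 | $14,494.65
3 | $14,494.65 | $188.43 | $2,812.21 | $11,870.87
4 | $11,870.87 | $154.32 | $2,812.21 | $9,212.98
5 | $9,212.98 | $119.77 | $2,812.21 | $6,520.54
6 | $6,520.54 | $84.77 | $2,812.21 | $3,793.10
7 | $3,793.10 | $49.31 | $2,812.21 | $1,030.20
8 | $1,030.20 | $13.39 | $1,043.59 | $0.00
Total paid: $15,481.50

$15,481.50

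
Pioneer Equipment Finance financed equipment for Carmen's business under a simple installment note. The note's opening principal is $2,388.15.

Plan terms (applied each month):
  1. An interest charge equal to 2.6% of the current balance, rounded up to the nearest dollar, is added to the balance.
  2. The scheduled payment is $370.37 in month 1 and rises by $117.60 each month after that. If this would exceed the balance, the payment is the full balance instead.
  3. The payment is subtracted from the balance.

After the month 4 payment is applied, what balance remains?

# | Opening | Interest | Payment | End bal
1 | $2,388.15 | $63.00 | $370.37 | $2,080.78
2 | $2,080.78 | $55.00 | $487.97 | $1,647.81
3 | $1,647.81 | $43.00 | $605.57 | $1,085.24
4 | $1,085.24 | $29.00 | $723.17 | $391.07

$391.07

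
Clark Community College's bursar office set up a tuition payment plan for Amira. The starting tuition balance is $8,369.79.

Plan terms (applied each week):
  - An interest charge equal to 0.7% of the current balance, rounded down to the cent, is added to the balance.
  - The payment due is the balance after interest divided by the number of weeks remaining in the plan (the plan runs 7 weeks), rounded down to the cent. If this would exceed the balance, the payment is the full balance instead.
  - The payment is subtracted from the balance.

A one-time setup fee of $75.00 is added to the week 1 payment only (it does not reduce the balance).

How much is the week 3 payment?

$1,220.96

Week 1: $8,369.79 +$58.58 interest = $8,428.37; pay $1,204.05 (+ $75.00 fee) → $7,224.32
Week 2: $7,224.32 +$50.57 interest = $7,274.89; pay $1,212.48 → $6,062.41
Week 3: $6,062.41 +$42.43 interest = $6,104.84; pay $1,220.96 → $4,883.88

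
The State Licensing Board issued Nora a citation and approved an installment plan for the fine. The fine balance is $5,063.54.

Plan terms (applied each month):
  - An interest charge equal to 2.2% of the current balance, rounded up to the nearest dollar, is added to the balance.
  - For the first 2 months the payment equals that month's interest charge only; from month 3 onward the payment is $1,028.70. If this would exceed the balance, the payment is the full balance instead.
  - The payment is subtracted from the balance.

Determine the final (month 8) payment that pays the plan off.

$281.04

Month 1: opening $5,063.54; interest $112.00 → $5,175.54; payment $112.00; balance $5,063.54
Month 2: opening $5,063.54; interest $112.00 → $5,175.54; payment $112.00; balance $5,063.54
Month 3: opening $5,063.54; interest $112.00 → $5,175.54; payment $1,028.70; balance $4,146.84
Month 4: opening $4,146.84; interest $92.00 → $4,238.84; payment $1,028.70; balance $3,210.14
Month 5: opening $3,210.14; interest $71.00 → $3,281.14; payment $1,028.70; balance $2,252.44
Month 6: opening $2,252.44; interest $50.00 → $2,302.44; payment $1,028.70; balance $1,273.74
Month 7: opening $1,273.74; interest $29.00 → $1,302.74; payment $1,028.70; balance $274.04
Month 8: opening $274.04; interest $7.00 → $281.04; payment $281.04; balance $0.00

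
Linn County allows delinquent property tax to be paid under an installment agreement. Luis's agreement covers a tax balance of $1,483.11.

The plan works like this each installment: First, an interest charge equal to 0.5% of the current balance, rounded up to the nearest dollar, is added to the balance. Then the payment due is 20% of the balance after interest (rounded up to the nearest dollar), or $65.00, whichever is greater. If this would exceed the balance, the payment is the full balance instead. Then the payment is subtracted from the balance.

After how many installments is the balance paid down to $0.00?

13

Installment 1: opening $1,483.11; interest $8.00 → $1,491.11; payment $299.00; balance $1,192.11
Installment 2: opening $1,192.11; interest $6.00 → $1,198.11; payment $240.00; balance $958.11
Installment 3: opening $958.11; interest $5.00 → $963.11; payment $193.00; balance $770.11
Installment 4: opening $770.11; interest $4.00 → $774.11; payment $155.00; balance $619.11
Installment 5: opening $619.11; interest $4.00 → $623.11; payment $125.00; balance $498.11
Installment 6: opening $498.11; interest $3.00 → $501.11; payment $101.00; balance $400.11
Installment 7: opening $400.11; interest $3.00 → $403.11; payment $81.00; balance $322.11
Installment 8: opening $322.11; interest $2.00 → $324.11; payment $65.00; balance $259.11
Installment 9: opening $259.11; interest $2.00 → $261.11; payment $65.00; balance $196.11
Installment 10: opening $196.11; interest $1.00 → $197.11; payment $65.00; balance $132.11
Installment 11: opening $132.11; interest $1.00 → $133.11; payment $65.00; balance $68.11
Installment 12: opening $68.11; interest $1.00 → $69.11; payment $65.00; balance $4.11
Installment 13: opening $4.11; interest $1.00 → $5.11; payment $5.11; balance $0.00
Balance reaches $0.00 in installment 13.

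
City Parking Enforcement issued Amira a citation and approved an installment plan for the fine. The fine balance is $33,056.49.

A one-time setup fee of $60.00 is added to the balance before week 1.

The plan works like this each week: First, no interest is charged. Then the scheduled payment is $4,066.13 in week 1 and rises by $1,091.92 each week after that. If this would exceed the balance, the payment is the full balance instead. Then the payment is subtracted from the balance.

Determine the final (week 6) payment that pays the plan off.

$1,866.64

Week 1: $33,116.49 − $4,066.13 → $29,050.36
Week 2: $29,050.36 − $5,158.05 → $23,892.31
Week 3: $23,892.31 − $6,249.97 → $17,642.34
Week 4: $17,642.34 − $7,341.89 → $10,300.45
Week 5: $10,300.45 − $8,433.81 → $1,866.64
Week 6: $1,866.64 − $1,866.64 → $0.00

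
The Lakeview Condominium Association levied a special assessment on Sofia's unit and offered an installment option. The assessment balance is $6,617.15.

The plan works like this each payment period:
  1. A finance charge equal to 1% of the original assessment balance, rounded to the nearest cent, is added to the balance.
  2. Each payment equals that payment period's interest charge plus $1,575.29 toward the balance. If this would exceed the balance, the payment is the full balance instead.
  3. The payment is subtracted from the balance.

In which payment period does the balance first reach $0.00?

5

Payment period 1: opening $6,617.15; interest $66.17 → $6,683.32; payment $1,641.46; balance $5,041.86
Payment period 2: opening $5,041.86; interest $66.17 → $5,108.03; payment $1,641.46; balance $3,466.57
Payment period 3: opening $3,466.57; interest $66.17 → $3,532.74; payment $1,641.46; balance $1,891.28
Payment period 4: opening $1,891.28; interest $66.17 → $1,957.45; payment $1,641.46; balance $315.99
Payment period 5: opening $315.99; interest $66.17 → $382.16; payment $382.16; balance $0.00
Balance reaches $0.00 in payment period 5.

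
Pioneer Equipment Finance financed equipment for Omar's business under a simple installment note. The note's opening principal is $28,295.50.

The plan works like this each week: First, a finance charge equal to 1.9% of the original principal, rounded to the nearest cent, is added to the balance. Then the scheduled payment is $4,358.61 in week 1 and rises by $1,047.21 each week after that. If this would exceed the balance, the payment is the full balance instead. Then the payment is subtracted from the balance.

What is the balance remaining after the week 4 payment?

Week 1: $28,295.50 +$537.61 interest = $28,833.11; pay $4,358.61 → $24,474.50
Week 2: $24,474.50 +$537.61 interest = $25,012.11; pay $5,405.82 → $19,606.29
Week 3: $19,606.29 +$537.61 interest = $20,143.90; pay $6,453.03 → $13,690.87
Week 4: $13,690.87 +$537.61 interest = $14,228.48; pay $7,500.24 → $6,728.24

$6,728.24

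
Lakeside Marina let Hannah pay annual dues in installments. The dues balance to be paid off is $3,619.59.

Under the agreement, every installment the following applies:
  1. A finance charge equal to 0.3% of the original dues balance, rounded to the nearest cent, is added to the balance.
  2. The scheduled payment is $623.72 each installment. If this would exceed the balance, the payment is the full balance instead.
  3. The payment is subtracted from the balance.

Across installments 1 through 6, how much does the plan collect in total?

Installment 1: opening $3,619.59; interest $10.86 → $3,630.45; payment $623.72; balance $3,006.73
Installment 2: opening $3,006.73; interest $10.86 → $3,017.59; payment $623.72; balance $2,393.87
Installment 3: opening $2,393.87; interest $10.86 → $2,404.73; payment $623.72; balance $1,781.01
Installment 4: opening $1,781.01; interest $10.86 → $1,791.87; payment $623.72; balance $1,168.15
Installment 5: opening $1,168.15; interest $10.86 → $1,179.01; payment $623.72; balance $555.29
Installment 6: opening $555.29; interest $10.86 → $566.15; payment $566.15; balance $0.00
Total paid: $3,684.75

$3,684.75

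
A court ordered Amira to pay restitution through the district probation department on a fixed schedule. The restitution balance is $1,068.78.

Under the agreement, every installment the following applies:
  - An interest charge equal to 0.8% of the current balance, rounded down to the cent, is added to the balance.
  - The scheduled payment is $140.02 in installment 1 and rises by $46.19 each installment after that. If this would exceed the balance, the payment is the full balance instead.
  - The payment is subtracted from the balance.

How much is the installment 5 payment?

$259.97

# | Opening | Interest | Payment | End bal
1 | $1,068.78 | $8.55 | $140.02 | $937.31
2 | $937.31 | $7.49 | $186.21 | $758.59
3 | $758.59 | $6.06 | $232.40 | $532.25
4 | $532.25 | $4.25 | $278.59 | $257.91
5 | $257.91 | $2.06 | $259.97 | $0.00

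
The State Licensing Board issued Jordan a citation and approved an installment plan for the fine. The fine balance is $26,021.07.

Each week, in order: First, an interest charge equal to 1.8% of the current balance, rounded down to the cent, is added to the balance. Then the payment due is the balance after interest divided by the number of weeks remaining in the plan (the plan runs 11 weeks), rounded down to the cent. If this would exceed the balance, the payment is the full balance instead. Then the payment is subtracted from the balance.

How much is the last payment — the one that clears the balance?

Week 1: opening $26,021.07; interest $468.37 → $26,489.44; payment $2,408.13; balance $24,081.31
Week 2: opening $24,081.31; interest $433.46 → $24,514.77; payment $2,451.47; balance $22,063.30
Week 3: opening $22,063.30; interest $397.13 → $22,460.43; payment $2,495.60; balance $19,964.83
Week 4: opening $19,964.83; interest $359.36 → $20,324.19; payment $2,540.52; balance $17,783.67
Week 5: opening $17,783.67; interest $320.10 → $18,103.77; payment $2,586.25; balance $15,517.52
Week 6: opening $15,517.52; interest $279.31 → $15,796.83; payment $2,632.80; balance $13,164.03
Week 7: opening $13,164.03; interest $236.95 → $13,400.98; payment $2,680.19; balance $10,720.79
Week 8: opening $10,720.79; interest $192.97 → $10,913.76; payment $2,728.44; balance $8,185.32
Week 9: opening $8,185.32; interest $147.33 → $8,332.65; payment $2,777.55; balance $5,555.10
Week 10: opening $5,555.10; interest $99.99 → $5,655.09; payment $2,827.54; balance $2,827.55
Week 11: opening $2,827.55; interest $50.89 → $2,878.44; payment $2,878.44; balance $0.00

$2,878.44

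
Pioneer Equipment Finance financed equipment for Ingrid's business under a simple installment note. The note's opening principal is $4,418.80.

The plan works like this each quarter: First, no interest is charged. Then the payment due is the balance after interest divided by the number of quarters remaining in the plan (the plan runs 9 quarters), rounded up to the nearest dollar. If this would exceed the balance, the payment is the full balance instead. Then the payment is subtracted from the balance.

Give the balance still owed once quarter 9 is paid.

$0.00

# | Opening | Payment | End bal
1 | $4,418.80 | $491.00 | $3,927.80
2 | $3,927.80 | $491.00 | $3,436.80
3 | $3,436.80 | $491.00 | $2,945.80
4 | $2,945.80 | $491.00 | $2,454.80
5 | $2,454.80 | $491.00 | $1,963.80
6 | $1,963.80 | $491.00 | $1,472.80
7 | $1,472.80 | $491.00 | $981.80
8 | $981.80 | $491.00 | $490.80
9 | $490.80 | $490.80 | $0.00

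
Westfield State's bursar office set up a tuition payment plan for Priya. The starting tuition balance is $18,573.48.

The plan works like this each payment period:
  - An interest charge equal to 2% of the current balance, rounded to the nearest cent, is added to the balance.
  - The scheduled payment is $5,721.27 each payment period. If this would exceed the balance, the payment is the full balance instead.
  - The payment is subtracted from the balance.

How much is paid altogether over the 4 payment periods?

$19,408.78

Payment period 1: opening $18,573.48; interest $371.47 → $18,944.95; payment $5,721.27; balance $13,223.68
Payment period 2: opening $13,223.68; interest $264.47 → $13,488.15; payment $5,721.27; balance $7,766.88
Payment period 3: opening $7,766.88; interest $155.34 → $7,922.22; payment $5,721.27; balance $2,200.95
Payment period 4: opening $2,200.95; interest $44.02 → $2,244.97; payment $2,244.97; balance $0.00
Total paid: $19,408.78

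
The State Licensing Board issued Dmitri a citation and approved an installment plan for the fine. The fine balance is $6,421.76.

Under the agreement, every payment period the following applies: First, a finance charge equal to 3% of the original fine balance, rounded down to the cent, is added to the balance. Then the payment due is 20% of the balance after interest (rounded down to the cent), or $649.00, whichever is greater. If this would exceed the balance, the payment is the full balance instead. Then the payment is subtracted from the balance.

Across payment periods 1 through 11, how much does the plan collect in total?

Payment period 1: opening $6,421.76; interest $192.65 → $6,614.41; payment $1,322.88; balance $5,291.53
Payment period 2: opening $5,291.53; interest $192.65 → $5,484.18; payment $1,096.83; balance $4,387.35
Payment period 3: opening $4,387.35; interest $192.65 → $4,580.00; payment $916.00; balance $3,664.00
Payment period 4: opening $3,664.00; interest $192.65 → $3,856.65; payment $771.33; balance $3,085.32
Payment period 5: opening $3,085.32; interest $192.65 → $3,277.97; payment $655.59; balance $2,622.38
Payment period 6: opening $2,622.38; interest $192.65 → $2,815.03; payment $649.00; balance $2,166.03
Payment period 7: opening $2,166.03; interest $192.65 → $2,358.68; payment $649.00; balance $1,709.68
Payment period 8: opening $1,709.68; interest $192.65 → $1,902.33; payment $649.00; balance $1,253.33
Payment period 9: opening $1,253.33; interest $192.65 → $1,445.98; payment $649.00; balance $796.98
Payment period 10: opening $796.98; interest $192.65 → $989.63; payment $649.00; balance $340.63
Payment period 11: opening $340.63; interest $192.65 → $533.28; payment $533.28; balance $0.00
Total paid: $8,540.91

$8,540.91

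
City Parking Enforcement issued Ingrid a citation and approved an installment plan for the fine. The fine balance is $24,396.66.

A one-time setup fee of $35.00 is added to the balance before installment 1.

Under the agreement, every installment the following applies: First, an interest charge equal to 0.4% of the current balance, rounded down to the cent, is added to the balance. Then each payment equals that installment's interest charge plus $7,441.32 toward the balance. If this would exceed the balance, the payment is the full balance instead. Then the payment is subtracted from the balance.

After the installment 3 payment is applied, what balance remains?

$2,107.70

Installment 1: opening $24,431.66; interest $97.72 → $24,529.38; payment $7,539.04; balance $16,990.34
Installment 2: opening $16,990.34; interest $67.96 → $17,058.30; payment $7,509.28; balance $9,549.02
Installment 3: opening $9,549.02; interest $38.19 → $9,587.21; payment $7,479.51; balance $2,107.70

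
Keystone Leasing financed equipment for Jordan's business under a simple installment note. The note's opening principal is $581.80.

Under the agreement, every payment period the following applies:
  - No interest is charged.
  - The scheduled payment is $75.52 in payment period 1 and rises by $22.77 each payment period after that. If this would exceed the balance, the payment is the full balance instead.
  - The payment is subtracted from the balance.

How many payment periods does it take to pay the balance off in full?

5

Payment period 1: $581.80 − $75.52 → $506.28
Payment period 2: $506.28 − $98.29 → $407.99
Payment period 3: $407.99 − $121.06 → $286.93
Payment period 4: $286.93 − $143.83 → $143.10
Payment period 5: $143.10 − $143.10 → $0.00
Balance reaches $0.00 in payment period 5.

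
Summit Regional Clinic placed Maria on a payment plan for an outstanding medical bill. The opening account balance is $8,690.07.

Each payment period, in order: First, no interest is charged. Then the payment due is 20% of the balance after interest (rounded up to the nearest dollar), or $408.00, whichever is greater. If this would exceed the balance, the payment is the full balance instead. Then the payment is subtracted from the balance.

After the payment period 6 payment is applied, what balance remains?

$2,275.07

Payment period 1: opening $8,690.07; payment $1,739.00; balance $6,951.07
Payment period 2: opening $6,951.07; payment $1,391.00; balance $5,560.07
Payment period 3: opening $5,560.07; payment $1,113.00; balance $4,447.07
Payment period 4: opening $4,447.07; payment $890.00; balance $3,557.07
Payment period 5: opening $3,557.07; payment $712.00; balance $2,845.07
Payment period 6: opening $2,845.07; payment $570.00; balance $2,275.07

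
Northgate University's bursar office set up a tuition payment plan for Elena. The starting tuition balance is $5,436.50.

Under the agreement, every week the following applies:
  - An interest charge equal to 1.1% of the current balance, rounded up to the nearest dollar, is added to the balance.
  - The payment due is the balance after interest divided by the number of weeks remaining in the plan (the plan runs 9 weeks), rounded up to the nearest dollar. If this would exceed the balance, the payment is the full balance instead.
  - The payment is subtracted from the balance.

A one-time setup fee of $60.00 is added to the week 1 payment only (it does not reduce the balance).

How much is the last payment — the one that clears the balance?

$666.50

Week 1: opening $5,436.50; interest $60.00 → $5,496.50; payment $611.00 (+ $60.00 fee); balance $4,885.50
Week 2: opening $4,885.50; interest $54.00 → $4,939.50; payment $618.00; balance $4,321.50
Week 3: opening $4,321.50; interest $48.00 → $4,369.50; payment $625.00; balance $3,744.50
Week 4: opening $3,744.50; interest $42.00 → $3,786.50; payment $632.00; balance $3,154.50
Week 5: opening $3,154.50; interest $35.00 → $3,189.50; payment $638.00; balance $2,551.50
Week 6: opening $2,551.50; interest $29.00 → $2,580.50; payment $646.00; balance $1,934.50
Week 7: opening $1,934.50; interest $22.00 → $1,956.50; payment $653.00; balance $1,303.50
Week 8: opening $1,303.50; interest $15.00 → $1,318.50; payment $660.00; balance $658.50
Week 9: opening $658.50; interest $8.00 → $666.50; payment $666.50; balance $0.00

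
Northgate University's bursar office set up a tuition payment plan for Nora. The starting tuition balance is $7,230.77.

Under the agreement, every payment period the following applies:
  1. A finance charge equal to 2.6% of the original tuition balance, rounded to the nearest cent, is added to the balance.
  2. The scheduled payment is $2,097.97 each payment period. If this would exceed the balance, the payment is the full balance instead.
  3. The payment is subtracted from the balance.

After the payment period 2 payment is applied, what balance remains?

$3,410.83

# | Opening | Interest | Payment | End bal
1 | $7,230.77 | $188.00 | $2,097.97 | $5,320.80
2 | $5,320.80 | $188.00 | $2,097.97 | $3,410.83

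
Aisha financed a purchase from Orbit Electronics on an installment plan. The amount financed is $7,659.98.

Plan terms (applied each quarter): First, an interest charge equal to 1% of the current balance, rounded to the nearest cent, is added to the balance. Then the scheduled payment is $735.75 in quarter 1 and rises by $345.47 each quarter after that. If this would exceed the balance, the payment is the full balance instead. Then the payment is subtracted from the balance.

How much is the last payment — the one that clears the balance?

$816.32

Quarter 1: opening $7,659.98; interest $76.60 → $7,736.58; payment $735.75; balance $7,000.83
Quarter 2: opening $7,000.83; interest $70.01 → $7,070.84; payment $1,081.22; balance $5,989.62
Quarter 3: opening $5,989.62; interest $59.90 → $6,049.52; payment $1,426.69; balance $4,622.83
Quarter 4: opening $4,622.83; interest $46.23 → $4,669.06; payment $1,772.16; balance $2,896.90
Quarter 5: opening $2,896.90; interest $28.97 → $2,925.87; payment $2,117.63; balance $808.24
Quarter 6: opening $808.24; interest $8.08 → $816.32; payment $816.32; balance $0.00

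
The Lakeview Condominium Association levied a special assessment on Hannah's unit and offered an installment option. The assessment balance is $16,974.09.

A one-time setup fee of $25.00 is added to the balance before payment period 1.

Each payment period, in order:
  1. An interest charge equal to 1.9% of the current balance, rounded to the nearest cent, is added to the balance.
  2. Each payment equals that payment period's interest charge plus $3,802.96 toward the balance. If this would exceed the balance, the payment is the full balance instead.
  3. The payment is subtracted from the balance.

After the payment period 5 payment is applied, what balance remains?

$0.00

Payment period 1: opening $16,999.09; interest $322.98 → $17,322.07; payment $4,125.94; balance $13,196.13
Payment period 2: opening $13,196.13; interest $250.73 → $13,446.86; payment $4,053.69; balance $9,393.17
Payment period 3: opening $9,393.17; interest $178.47 → $9,571.64; payment $3,981.43; balance $5,590.21
Payment period 4: opening $5,590.21; interest $106.21 → $5,696.42; payment $3,909.17; balance $1,787.25
Payment period 5: opening $1,787.25; interest $33.96 → $1,821.21; payment $1,821.21; balance $0.00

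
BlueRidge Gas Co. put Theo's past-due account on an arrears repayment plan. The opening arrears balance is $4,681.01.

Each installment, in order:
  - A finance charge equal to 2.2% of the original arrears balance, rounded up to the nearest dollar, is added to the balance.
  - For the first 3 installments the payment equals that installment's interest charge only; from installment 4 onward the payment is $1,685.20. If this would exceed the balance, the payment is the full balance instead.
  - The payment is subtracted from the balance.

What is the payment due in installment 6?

# | Opening | Interest | Payment | End bal
1 | $4,681.01 | $103.00 | $103.00 | $4,681.01
2 | $4,681.01 | $103.00 | $103.00 | $4,681.01
3 | $4,681.01 | $103.00 | $103.00 | $4,681.01
4 | $4,681.01 | $103.00 | $1,685.20 | $3,098.81
5 | $3,098.81 | $103.00 | $1,685.20 | $1,516.61
6 | $1,516.61 | $103.00 | $1,619.61 | $0.00

$1,619.61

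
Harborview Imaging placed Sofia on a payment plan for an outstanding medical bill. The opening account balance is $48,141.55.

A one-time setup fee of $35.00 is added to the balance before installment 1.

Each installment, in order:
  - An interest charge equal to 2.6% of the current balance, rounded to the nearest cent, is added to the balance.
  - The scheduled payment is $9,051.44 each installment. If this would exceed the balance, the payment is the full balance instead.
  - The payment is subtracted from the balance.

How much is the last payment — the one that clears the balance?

$7,285.83

Installment 1: $48,176.55 +$1,252.59 interest = $49,429.14; pay $9,051.44 → $40,377.70
Installment 2: $40,377.70 +$1,049.82 interest = $41,427.52; pay $9,051.44 → $32,376.08
Installment 3: $32,376.08 +$841.78 interest = $33,217.86; pay $9,051.44 → $24,166.42
Installment 4: $24,166.42 +$628.33 interest = $24,794.75; pay $9,051.44 → $15,743.31
Installment 5: $15,743.31 +$409.33 interest = $16,152.64; pay $9,051.44 → $7,101.20
Installment 6: $7,101.20 +$184.63 interest = $7,285.83; pay $7,285.83 → $0.00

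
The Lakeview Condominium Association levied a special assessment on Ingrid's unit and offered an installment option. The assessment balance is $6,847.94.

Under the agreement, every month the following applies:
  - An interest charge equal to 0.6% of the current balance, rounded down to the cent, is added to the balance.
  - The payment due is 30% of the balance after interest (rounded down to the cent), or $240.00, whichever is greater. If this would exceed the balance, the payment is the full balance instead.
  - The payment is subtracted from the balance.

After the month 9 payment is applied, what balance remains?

Month 1: opening $6,847.94; interest $41.08 → $6,889.02; payment $2,066.70; balance $4,822.32
Month 2: opening $4,822.32; interest $28.93 → $4,851.25; payment $1,455.37; balance $3,395.88
Month 3: opening $3,395.88; interest $20.37 → $3,416.25; payment $1,024.87; balance $2,391.38
Month 4: opening $2,391.38; interest $14.34 → $2,405.72; payment $721.71; balance $1,684.01
Month 5: opening $1,684.01; interest $10.10 → $1,694.11; payment $508.23; balance $1,185.88
Month 6: opening $1,185.88; interest $7.11 → $1,192.99; payment $357.89; balance $835.10
Month 7: opening $835.10; interest $5.01 → $840.11; payment $252.03; balance $588.08
Month 8: opening $588.08; interest $3.52 → $591.60; payment $240.00; balance $351.60
Month 9: opening $351.60; interest $2.10 → $353.70; payment $240.00; balance $113.70

$113.70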